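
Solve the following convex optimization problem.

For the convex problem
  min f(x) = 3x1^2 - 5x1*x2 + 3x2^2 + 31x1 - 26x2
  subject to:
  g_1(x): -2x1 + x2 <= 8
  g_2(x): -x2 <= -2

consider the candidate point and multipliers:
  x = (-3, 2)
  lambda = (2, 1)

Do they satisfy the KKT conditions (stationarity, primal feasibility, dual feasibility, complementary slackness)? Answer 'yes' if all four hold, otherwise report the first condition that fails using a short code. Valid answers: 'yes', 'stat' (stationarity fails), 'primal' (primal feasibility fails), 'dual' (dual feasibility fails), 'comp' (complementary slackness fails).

Gradient of f: grad f(x) = Q x + c = (3, 1)
Constraint values g_i(x) = a_i^T x - b_i:
  g_1((-3, 2)) = 0
  g_2((-3, 2)) = 0
Stationarity residual: grad f(x) + sum_i lambda_i a_i = (-1, 2)
  -> stationarity FAILS
Primal feasibility (all g_i <= 0): OK
Dual feasibility (all lambda_i >= 0): OK
Complementary slackness (lambda_i * g_i(x) = 0 for all i): OK

Verdict: the first failing condition is stationarity -> stat.

stat


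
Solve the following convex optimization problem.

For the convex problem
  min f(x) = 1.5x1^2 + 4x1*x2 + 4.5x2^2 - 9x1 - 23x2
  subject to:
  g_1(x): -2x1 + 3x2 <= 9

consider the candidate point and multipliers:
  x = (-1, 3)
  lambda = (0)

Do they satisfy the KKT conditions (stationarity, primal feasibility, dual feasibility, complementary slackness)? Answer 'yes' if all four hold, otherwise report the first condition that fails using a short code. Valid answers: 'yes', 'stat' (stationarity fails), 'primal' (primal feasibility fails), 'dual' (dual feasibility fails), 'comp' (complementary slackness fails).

Gradient of f: grad f(x) = Q x + c = (0, 0)
Constraint values g_i(x) = a_i^T x - b_i:
  g_1((-1, 3)) = 2
Stationarity residual: grad f(x) + sum_i lambda_i a_i = (0, 0)
  -> stationarity OK
Primal feasibility (all g_i <= 0): FAILS
Dual feasibility (all lambda_i >= 0): OK
Complementary slackness (lambda_i * g_i(x) = 0 for all i): OK

Verdict: the first failing condition is primal_feasibility -> primal.

primal


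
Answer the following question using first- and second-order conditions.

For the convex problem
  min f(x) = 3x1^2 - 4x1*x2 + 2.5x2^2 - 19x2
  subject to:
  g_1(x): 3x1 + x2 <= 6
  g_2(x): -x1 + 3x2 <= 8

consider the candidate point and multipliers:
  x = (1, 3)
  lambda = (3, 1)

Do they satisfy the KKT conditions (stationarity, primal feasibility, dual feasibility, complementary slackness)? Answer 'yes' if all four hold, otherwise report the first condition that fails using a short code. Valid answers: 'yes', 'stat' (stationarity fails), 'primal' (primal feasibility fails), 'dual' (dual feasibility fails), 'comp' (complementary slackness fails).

Gradient of f: grad f(x) = Q x + c = (-6, -8)
Constraint values g_i(x) = a_i^T x - b_i:
  g_1((1, 3)) = 0
  g_2((1, 3)) = 0
Stationarity residual: grad f(x) + sum_i lambda_i a_i = (2, -2)
  -> stationarity FAILS
Primal feasibility (all g_i <= 0): OK
Dual feasibility (all lambda_i >= 0): OK
Complementary slackness (lambda_i * g_i(x) = 0 for all i): OK

Verdict: the first failing condition is stationarity -> stat.

stat


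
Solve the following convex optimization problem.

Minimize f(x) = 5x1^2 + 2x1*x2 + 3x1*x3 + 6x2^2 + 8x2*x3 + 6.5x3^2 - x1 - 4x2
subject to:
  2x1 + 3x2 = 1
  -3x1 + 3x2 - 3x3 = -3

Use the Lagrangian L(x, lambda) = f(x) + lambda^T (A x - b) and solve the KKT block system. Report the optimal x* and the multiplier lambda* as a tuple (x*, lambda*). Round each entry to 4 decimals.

Form the Lagrangian:
  L(x, lambda) = (1/2) x^T Q x + c^T x + lambda^T (A x - b)
Stationarity (grad_x L = 0): Q x + c + A^T lambda = 0.
Primal feasibility: A x = b.

This gives the KKT block system:
  [ Q   A^T ] [ x     ]   [-c ]
  [ A    0  ] [ lambda ] = [ b ]

Solving the linear system:
  x*      = (0.6503, -0.1002, 0.2495)
  lambda* = (-0.8291, 1.4643)
  f(x*)   = 2.4862

x* = (0.6503, -0.1002, 0.2495), lambda* = (-0.8291, 1.4643)


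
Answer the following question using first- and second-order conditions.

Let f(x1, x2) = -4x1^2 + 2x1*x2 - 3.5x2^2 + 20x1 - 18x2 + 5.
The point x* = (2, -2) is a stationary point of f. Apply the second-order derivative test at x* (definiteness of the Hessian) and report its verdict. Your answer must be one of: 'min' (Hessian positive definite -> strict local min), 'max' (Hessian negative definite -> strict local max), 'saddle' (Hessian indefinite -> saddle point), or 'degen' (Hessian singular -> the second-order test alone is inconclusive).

Compute the Hessian H = grad^2 f:
  H = [[-8, 2], [2, -7]]
Verify stationarity: grad f(x*) = H x* + g = (0, 0).
Eigenvalues of H: -9.5616, -5.4384.
Both eigenvalues < 0, so H is negative definite -> x* is a strict local max.

max


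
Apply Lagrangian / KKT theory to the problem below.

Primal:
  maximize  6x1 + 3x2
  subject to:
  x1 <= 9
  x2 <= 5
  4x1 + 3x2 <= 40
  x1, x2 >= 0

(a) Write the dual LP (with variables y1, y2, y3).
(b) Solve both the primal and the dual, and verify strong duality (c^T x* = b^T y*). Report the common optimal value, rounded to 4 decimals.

The standard primal-dual pair for 'max c^T x s.t. A x <= b, x >= 0' is:
  Dual:  min b^T y  s.t.  A^T y >= c,  y >= 0.

So the dual LP is:
  minimize  9y1 + 5y2 + 40y3
  subject to:
    y1 + 4y3 >= 6
    y2 + 3y3 >= 3
    y1, y2, y3 >= 0

Solving the primal: x* = (9, 1.3333).
  primal value c^T x* = 58.
Solving the dual: y* = (2, 0, 1).
  dual value b^T y* = 58.
Strong duality: c^T x* = b^T y*. Confirmed.

58


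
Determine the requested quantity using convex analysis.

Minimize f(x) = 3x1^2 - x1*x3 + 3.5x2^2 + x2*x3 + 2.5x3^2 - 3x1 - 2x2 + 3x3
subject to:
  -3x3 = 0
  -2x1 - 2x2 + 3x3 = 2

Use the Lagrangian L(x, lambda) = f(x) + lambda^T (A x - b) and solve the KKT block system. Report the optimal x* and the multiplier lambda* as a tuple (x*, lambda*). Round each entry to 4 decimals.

Form the Lagrangian:
  L(x, lambda) = (1/2) x^T Q x + c^T x + lambda^T (A x - b)
Stationarity (grad_x L = 0): Q x + c + A^T lambda = 0.
Primal feasibility: A x = b.

This gives the KKT block system:
  [ Q   A^T ] [ x     ]   [-c ]
  [ A    0  ] [ lambda ] = [ b ]

Solving the linear system:
  x*      = (-0.4615, -0.5385, 0)
  lambda* = (-1.9103, -2.8846)
  f(x*)   = 4.1154

x* = (-0.4615, -0.5385, 0), lambda* = (-1.9103, -2.8846)


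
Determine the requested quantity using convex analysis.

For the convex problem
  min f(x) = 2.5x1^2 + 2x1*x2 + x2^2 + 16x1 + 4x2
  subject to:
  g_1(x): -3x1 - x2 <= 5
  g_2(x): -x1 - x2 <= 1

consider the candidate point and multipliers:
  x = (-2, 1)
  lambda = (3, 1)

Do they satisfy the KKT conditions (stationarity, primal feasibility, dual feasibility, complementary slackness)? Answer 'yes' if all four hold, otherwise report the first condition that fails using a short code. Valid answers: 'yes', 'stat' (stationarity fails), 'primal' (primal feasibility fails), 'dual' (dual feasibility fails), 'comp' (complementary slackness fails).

Gradient of f: grad f(x) = Q x + c = (8, 2)
Constraint values g_i(x) = a_i^T x - b_i:
  g_1((-2, 1)) = 0
  g_2((-2, 1)) = 0
Stationarity residual: grad f(x) + sum_i lambda_i a_i = (-2, -2)
  -> stationarity FAILS
Primal feasibility (all g_i <= 0): OK
Dual feasibility (all lambda_i >= 0): OK
Complementary slackness (lambda_i * g_i(x) = 0 for all i): OK

Verdict: the first failing condition is stationarity -> stat.

stat


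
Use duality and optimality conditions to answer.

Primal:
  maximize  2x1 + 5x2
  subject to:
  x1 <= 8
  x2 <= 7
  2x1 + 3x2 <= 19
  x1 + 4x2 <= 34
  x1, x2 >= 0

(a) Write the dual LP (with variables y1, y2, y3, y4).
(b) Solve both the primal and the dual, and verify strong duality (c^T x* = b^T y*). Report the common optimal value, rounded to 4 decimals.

The standard primal-dual pair for 'max c^T x s.t. A x <= b, x >= 0' is:
  Dual:  min b^T y  s.t.  A^T y >= c,  y >= 0.

So the dual LP is:
  minimize  8y1 + 7y2 + 19y3 + 34y4
  subject to:
    y1 + 2y3 + y4 >= 2
    y2 + 3y3 + 4y4 >= 5
    y1, y2, y3, y4 >= 0

Solving the primal: x* = (0, 6.3333).
  primal value c^T x* = 31.6667.
Solving the dual: y* = (0, 0, 1.6667, 0).
  dual value b^T y* = 31.6667.
Strong duality: c^T x* = b^T y*. Confirmed.

31.6667


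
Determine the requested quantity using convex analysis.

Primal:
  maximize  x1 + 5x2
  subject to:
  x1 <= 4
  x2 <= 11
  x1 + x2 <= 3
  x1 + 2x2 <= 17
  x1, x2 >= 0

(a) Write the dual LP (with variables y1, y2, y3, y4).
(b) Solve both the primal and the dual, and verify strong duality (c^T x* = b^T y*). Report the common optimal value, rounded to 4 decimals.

The standard primal-dual pair for 'max c^T x s.t. A x <= b, x >= 0' is:
  Dual:  min b^T y  s.t.  A^T y >= c,  y >= 0.

So the dual LP is:
  minimize  4y1 + 11y2 + 3y3 + 17y4
  subject to:
    y1 + y3 + y4 >= 1
    y2 + y3 + 2y4 >= 5
    y1, y2, y3, y4 >= 0

Solving the primal: x* = (0, 3).
  primal value c^T x* = 15.
Solving the dual: y* = (0, 0, 5, 0).
  dual value b^T y* = 15.
Strong duality: c^T x* = b^T y*. Confirmed.

15


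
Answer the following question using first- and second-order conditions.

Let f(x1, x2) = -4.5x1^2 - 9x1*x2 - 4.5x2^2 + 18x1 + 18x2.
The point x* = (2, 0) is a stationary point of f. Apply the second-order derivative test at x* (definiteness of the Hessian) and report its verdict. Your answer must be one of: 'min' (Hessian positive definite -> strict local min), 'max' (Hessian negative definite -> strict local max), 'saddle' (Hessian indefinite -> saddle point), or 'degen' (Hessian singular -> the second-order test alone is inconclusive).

Compute the Hessian H = grad^2 f:
  H = [[-9, -9], [-9, -9]]
Verify stationarity: grad f(x*) = H x* + g = (0, 0).
Eigenvalues of H: -18, 0.
H has a zero eigenvalue (singular; negative semidefinite but not definite), so H is neither positive definite, negative definite, nor indefinite. The second-order test alone is inconclusive -> degen.
(Indeed, f is constant along the null direction of H through x*, so x* is not a strict local extremum.)

degen


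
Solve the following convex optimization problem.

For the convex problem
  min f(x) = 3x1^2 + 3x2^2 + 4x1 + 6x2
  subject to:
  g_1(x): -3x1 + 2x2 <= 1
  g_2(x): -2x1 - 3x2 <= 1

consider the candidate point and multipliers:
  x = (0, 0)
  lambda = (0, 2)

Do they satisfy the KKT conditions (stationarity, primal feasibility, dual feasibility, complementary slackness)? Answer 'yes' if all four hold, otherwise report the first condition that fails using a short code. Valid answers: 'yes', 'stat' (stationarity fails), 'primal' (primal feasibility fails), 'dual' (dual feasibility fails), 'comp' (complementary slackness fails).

Gradient of f: grad f(x) = Q x + c = (4, 6)
Constraint values g_i(x) = a_i^T x - b_i:
  g_1((0, 0)) = -1
  g_2((0, 0)) = -1
Stationarity residual: grad f(x) + sum_i lambda_i a_i = (0, 0)
  -> stationarity OK
Primal feasibility (all g_i <= 0): OK
Dual feasibility (all lambda_i >= 0): OK
Complementary slackness (lambda_i * g_i(x) = 0 for all i): FAILS

Verdict: the first failing condition is complementary_slackness -> comp.

comp


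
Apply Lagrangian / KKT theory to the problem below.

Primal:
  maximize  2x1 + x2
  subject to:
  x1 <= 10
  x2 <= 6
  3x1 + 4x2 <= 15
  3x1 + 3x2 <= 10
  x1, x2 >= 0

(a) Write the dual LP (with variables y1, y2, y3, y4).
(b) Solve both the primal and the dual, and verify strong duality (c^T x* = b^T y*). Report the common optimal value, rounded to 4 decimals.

The standard primal-dual pair for 'max c^T x s.t. A x <= b, x >= 0' is:
  Dual:  min b^T y  s.t.  A^T y >= c,  y >= 0.

So the dual LP is:
  minimize  10y1 + 6y2 + 15y3 + 10y4
  subject to:
    y1 + 3y3 + 3y4 >= 2
    y2 + 4y3 + 3y4 >= 1
    y1, y2, y3, y4 >= 0

Solving the primal: x* = (3.3333, 0).
  primal value c^T x* = 6.6667.
Solving the dual: y* = (0, 0, 0, 0.6667).
  dual value b^T y* = 6.6667.
Strong duality: c^T x* = b^T y*. Confirmed.

6.6667


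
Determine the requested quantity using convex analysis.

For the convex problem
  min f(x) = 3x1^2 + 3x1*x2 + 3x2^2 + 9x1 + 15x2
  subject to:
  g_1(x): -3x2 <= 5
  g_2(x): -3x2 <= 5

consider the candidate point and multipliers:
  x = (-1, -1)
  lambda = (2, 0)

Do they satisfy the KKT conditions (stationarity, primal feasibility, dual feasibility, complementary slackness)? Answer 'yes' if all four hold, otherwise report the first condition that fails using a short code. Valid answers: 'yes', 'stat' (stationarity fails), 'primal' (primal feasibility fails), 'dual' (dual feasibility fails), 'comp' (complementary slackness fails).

Gradient of f: grad f(x) = Q x + c = (0, 6)
Constraint values g_i(x) = a_i^T x - b_i:
  g_1((-1, -1)) = -2
  g_2((-1, -1)) = -2
Stationarity residual: grad f(x) + sum_i lambda_i a_i = (0, 0)
  -> stationarity OK
Primal feasibility (all g_i <= 0): OK
Dual feasibility (all lambda_i >= 0): OK
Complementary slackness (lambda_i * g_i(x) = 0 for all i): FAILS

Verdict: the first failing condition is complementary_slackness -> comp.

comp


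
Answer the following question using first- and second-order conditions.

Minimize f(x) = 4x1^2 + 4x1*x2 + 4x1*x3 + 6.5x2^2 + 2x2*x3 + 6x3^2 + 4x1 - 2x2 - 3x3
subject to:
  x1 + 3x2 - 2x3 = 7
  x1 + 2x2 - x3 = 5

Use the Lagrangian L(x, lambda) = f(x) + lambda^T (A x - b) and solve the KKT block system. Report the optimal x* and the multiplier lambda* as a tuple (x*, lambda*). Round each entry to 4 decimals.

Form the Lagrangian:
  L(x, lambda) = (1/2) x^T Q x + c^T x + lambda^T (A x - b)
Stationarity (grad_x L = 0): Q x + c + A^T lambda = 0.
Primal feasibility: A x = b.

This gives the KKT block system:
  [ Q   A^T ] [ x     ]   [-c ]
  [ A    0  ] [ lambda ] = [ b ]

Solving the linear system:
  x*      = (1.619, 1.381, -0.619)
  lambda* = (18.8095, -38.8095)
  f(x*)   = 33.9762

x* = (1.619, 1.381, -0.619), lambda* = (18.8095, -38.8095)


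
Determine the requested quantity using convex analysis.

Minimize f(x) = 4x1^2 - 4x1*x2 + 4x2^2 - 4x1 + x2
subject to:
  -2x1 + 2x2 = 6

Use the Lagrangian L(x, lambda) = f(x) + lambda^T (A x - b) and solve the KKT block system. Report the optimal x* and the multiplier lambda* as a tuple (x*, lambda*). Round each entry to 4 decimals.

Form the Lagrangian:
  L(x, lambda) = (1/2) x^T Q x + c^T x + lambda^T (A x - b)
Stationarity (grad_x L = 0): Q x + c + A^T lambda = 0.
Primal feasibility: A x = b.

This gives the KKT block system:
  [ Q   A^T ] [ x     ]   [-c ]
  [ A    0  ] [ lambda ] = [ b ]

Solving the linear system:
  x*      = (-1.125, 1.875)
  lambda* = (-10.25)
  f(x*)   = 33.9375

x* = (-1.125, 1.875), lambda* = (-10.25)


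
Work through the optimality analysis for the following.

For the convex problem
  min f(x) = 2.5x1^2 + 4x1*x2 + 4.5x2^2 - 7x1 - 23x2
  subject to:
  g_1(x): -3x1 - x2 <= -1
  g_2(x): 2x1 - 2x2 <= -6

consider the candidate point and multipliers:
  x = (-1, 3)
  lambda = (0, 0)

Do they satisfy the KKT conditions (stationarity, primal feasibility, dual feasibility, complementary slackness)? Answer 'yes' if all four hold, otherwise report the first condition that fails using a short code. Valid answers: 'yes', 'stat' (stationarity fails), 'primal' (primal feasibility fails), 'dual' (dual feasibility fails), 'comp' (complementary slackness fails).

Gradient of f: grad f(x) = Q x + c = (0, 0)
Constraint values g_i(x) = a_i^T x - b_i:
  g_1((-1, 3)) = 1
  g_2((-1, 3)) = -2
Stationarity residual: grad f(x) + sum_i lambda_i a_i = (0, 0)
  -> stationarity OK
Primal feasibility (all g_i <= 0): FAILS
Dual feasibility (all lambda_i >= 0): OK
Complementary slackness (lambda_i * g_i(x) = 0 for all i): OK

Verdict: the first failing condition is primal_feasibility -> primal.

primal


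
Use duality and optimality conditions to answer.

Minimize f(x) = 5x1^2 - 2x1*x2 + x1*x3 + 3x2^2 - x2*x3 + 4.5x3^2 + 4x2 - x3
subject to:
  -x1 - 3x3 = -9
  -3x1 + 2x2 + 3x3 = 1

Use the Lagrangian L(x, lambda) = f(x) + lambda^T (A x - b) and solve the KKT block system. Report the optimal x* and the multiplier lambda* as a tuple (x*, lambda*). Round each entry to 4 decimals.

Form the Lagrangian:
  L(x, lambda) = (1/2) x^T Q x + c^T x + lambda^T (A x - b)
Stationarity (grad_x L = 0): Q x + c + A^T lambda = 0.
Primal feasibility: A x = b.

This gives the KKT block system:
  [ Q   A^T ] [ x     ]   [-c ]
  [ A    0  ] [ lambda ] = [ b ]

Solving the linear system:
  x*      = (1.6265, -0.747, 2.4578)
  lambda* = (10.9277, 3.0964)
  f(x*)   = 44.9036

x* = (1.6265, -0.747, 2.4578), lambda* = (10.9277, 3.0964)


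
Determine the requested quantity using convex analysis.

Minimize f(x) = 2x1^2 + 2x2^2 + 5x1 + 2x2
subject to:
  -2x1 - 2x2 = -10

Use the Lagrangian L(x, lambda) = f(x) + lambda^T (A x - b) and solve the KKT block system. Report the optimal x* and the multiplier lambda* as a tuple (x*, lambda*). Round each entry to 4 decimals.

Form the Lagrangian:
  L(x, lambda) = (1/2) x^T Q x + c^T x + lambda^T (A x - b)
Stationarity (grad_x L = 0): Q x + c + A^T lambda = 0.
Primal feasibility: A x = b.

This gives the KKT block system:
  [ Q   A^T ] [ x     ]   [-c ]
  [ A    0  ] [ lambda ] = [ b ]

Solving the linear system:
  x*      = (2.125, 2.875)
  lambda* = (6.75)
  f(x*)   = 41.9375

x* = (2.125, 2.875), lambda* = (6.75)


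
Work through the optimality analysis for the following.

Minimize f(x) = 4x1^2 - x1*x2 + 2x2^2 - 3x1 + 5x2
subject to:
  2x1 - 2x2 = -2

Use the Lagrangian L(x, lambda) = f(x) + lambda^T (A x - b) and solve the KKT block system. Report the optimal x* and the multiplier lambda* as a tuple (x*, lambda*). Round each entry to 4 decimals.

Form the Lagrangian:
  L(x, lambda) = (1/2) x^T Q x + c^T x + lambda^T (A x - b)
Stationarity (grad_x L = 0): Q x + c + A^T lambda = 0.
Primal feasibility: A x = b.

This gives the KKT block system:
  [ Q   A^T ] [ x     ]   [-c ]
  [ A    0  ] [ lambda ] = [ b ]

Solving the linear system:
  x*      = (-0.5, 0.5)
  lambda* = (3.75)
  f(x*)   = 5.75

x* = (-0.5, 0.5), lambda* = (3.75)


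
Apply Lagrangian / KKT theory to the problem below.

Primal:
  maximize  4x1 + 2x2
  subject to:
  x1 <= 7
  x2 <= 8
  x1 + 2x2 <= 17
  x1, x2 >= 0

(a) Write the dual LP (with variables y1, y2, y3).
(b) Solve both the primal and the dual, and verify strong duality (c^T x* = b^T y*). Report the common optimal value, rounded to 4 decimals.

The standard primal-dual pair for 'max c^T x s.t. A x <= b, x >= 0' is:
  Dual:  min b^T y  s.t.  A^T y >= c,  y >= 0.

So the dual LP is:
  minimize  7y1 + 8y2 + 17y3
  subject to:
    y1 + y3 >= 4
    y2 + 2y3 >= 2
    y1, y2, y3 >= 0

Solving the primal: x* = (7, 5).
  primal value c^T x* = 38.
Solving the dual: y* = (3, 0, 1).
  dual value b^T y* = 38.
Strong duality: c^T x* = b^T y*. Confirmed.

38


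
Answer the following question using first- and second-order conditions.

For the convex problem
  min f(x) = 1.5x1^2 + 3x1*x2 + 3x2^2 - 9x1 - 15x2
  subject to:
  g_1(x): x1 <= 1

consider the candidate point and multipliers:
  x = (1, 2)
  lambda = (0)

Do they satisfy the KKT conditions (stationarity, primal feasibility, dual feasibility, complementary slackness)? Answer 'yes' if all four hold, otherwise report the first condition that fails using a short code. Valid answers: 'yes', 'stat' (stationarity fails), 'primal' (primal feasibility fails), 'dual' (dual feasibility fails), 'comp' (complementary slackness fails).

Gradient of f: grad f(x) = Q x + c = (0, 0)
Constraint values g_i(x) = a_i^T x - b_i:
  g_1((1, 2)) = 0
Stationarity residual: grad f(x) + sum_i lambda_i a_i = (0, 0)
  -> stationarity OK
Primal feasibility (all g_i <= 0): OK
Dual feasibility (all lambda_i >= 0): OK
Complementary slackness (lambda_i * g_i(x) = 0 for all i): OK

Verdict: yes, KKT holds.

yes


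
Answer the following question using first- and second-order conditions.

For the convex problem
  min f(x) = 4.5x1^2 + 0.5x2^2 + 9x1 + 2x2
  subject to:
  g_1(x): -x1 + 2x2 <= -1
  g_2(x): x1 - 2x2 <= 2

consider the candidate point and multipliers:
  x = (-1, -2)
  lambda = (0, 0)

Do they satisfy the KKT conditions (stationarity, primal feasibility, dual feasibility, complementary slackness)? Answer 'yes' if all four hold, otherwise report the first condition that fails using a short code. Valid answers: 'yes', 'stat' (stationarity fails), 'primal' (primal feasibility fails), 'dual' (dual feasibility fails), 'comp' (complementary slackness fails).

Gradient of f: grad f(x) = Q x + c = (0, 0)
Constraint values g_i(x) = a_i^T x - b_i:
  g_1((-1, -2)) = -2
  g_2((-1, -2)) = 1
Stationarity residual: grad f(x) + sum_i lambda_i a_i = (0, 0)
  -> stationarity OK
Primal feasibility (all g_i <= 0): FAILS
Dual feasibility (all lambda_i >= 0): OK
Complementary slackness (lambda_i * g_i(x) = 0 for all i): OK

Verdict: the first failing condition is primal_feasibility -> primal.

primal


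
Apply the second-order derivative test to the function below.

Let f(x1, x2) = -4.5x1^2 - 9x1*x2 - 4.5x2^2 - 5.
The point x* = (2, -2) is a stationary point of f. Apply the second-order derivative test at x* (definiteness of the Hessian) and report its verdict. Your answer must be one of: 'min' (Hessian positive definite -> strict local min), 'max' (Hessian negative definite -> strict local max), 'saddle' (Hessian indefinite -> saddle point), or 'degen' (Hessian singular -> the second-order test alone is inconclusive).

Compute the Hessian H = grad^2 f:
  H = [[-9, -9], [-9, -9]]
Verify stationarity: grad f(x*) = H x* + g = (0, 0).
Eigenvalues of H: -18, 0.
H has a zero eigenvalue (singular; negative semidefinite but not definite), so H is neither positive definite, negative definite, nor indefinite. The second-order test alone is inconclusive -> degen.
(Indeed, f is constant along the null direction of H through x*, so x* is not a strict local extremum.)

degen


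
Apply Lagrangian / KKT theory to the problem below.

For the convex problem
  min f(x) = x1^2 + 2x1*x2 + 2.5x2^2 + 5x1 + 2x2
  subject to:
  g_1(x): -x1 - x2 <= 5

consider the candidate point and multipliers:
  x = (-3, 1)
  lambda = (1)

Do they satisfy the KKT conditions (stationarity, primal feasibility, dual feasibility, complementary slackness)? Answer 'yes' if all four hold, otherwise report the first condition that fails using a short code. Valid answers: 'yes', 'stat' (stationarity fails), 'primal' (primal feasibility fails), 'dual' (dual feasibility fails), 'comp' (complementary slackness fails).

Gradient of f: grad f(x) = Q x + c = (1, 1)
Constraint values g_i(x) = a_i^T x - b_i:
  g_1((-3, 1)) = -3
Stationarity residual: grad f(x) + sum_i lambda_i a_i = (0, 0)
  -> stationarity OK
Primal feasibility (all g_i <= 0): OK
Dual feasibility (all lambda_i >= 0): OK
Complementary slackness (lambda_i * g_i(x) = 0 for all i): FAILS

Verdict: the first failing condition is complementary_slackness -> comp.

comp


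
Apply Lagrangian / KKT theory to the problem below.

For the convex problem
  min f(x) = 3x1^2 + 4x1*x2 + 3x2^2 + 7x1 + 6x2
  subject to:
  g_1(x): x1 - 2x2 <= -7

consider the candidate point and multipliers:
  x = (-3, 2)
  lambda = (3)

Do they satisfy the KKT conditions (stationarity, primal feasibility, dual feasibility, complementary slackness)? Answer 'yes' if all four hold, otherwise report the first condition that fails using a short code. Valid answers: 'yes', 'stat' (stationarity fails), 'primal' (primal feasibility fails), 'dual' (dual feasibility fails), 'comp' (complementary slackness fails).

Gradient of f: grad f(x) = Q x + c = (-3, 6)
Constraint values g_i(x) = a_i^T x - b_i:
  g_1((-3, 2)) = 0
Stationarity residual: grad f(x) + sum_i lambda_i a_i = (0, 0)
  -> stationarity OK
Primal feasibility (all g_i <= 0): OK
Dual feasibility (all lambda_i >= 0): OK
Complementary slackness (lambda_i * g_i(x) = 0 for all i): OK

Verdict: yes, KKT holds.

yes


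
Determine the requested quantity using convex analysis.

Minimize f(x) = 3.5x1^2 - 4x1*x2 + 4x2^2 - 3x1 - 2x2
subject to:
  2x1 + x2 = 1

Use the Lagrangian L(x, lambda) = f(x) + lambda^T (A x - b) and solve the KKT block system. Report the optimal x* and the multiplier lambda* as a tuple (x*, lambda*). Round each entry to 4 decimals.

Form the Lagrangian:
  L(x, lambda) = (1/2) x^T Q x + c^T x + lambda^T (A x - b)
Stationarity (grad_x L = 0): Q x + c + A^T lambda = 0.
Primal feasibility: A x = b.

This gives the KKT block system:
  [ Q   A^T ] [ x     ]   [-c ]
  [ A    0  ] [ lambda ] = [ b ]

Solving the linear system:
  x*      = (0.3455, 0.3091)
  lambda* = (0.9091)
  f(x*)   = -1.2818

x* = (0.3455, 0.3091), lambda* = (0.9091)


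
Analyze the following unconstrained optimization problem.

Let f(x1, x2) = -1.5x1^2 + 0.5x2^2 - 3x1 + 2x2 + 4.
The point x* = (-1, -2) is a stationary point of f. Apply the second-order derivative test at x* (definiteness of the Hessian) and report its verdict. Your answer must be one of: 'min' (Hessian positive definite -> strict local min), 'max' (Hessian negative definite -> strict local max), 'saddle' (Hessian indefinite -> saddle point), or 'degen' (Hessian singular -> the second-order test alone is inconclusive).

Compute the Hessian H = grad^2 f:
  H = [[-3, 0], [0, 1]]
Verify stationarity: grad f(x*) = H x* + g = (0, 0).
Eigenvalues of H: -3, 1.
Eigenvalues have mixed signs, so H is indefinite -> x* is a saddle point.

saddle


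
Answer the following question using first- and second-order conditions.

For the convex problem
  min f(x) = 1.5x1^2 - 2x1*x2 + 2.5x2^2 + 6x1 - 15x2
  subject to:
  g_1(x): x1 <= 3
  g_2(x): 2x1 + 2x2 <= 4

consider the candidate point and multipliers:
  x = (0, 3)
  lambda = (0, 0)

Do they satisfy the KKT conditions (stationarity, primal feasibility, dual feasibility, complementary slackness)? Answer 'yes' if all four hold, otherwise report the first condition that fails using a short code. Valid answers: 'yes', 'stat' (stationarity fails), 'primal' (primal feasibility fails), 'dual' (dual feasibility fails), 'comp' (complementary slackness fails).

Gradient of f: grad f(x) = Q x + c = (0, 0)
Constraint values g_i(x) = a_i^T x - b_i:
  g_1((0, 3)) = -3
  g_2((0, 3)) = 2
Stationarity residual: grad f(x) + sum_i lambda_i a_i = (0, 0)
  -> stationarity OK
Primal feasibility (all g_i <= 0): FAILS
Dual feasibility (all lambda_i >= 0): OK
Complementary slackness (lambda_i * g_i(x) = 0 for all i): OK

Verdict: the first failing condition is primal_feasibility -> primal.

primal


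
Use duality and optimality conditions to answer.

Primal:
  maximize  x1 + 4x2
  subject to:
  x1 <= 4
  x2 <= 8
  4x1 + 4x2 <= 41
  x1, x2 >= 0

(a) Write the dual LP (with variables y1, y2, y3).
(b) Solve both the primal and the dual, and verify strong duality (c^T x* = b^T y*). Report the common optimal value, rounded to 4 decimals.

The standard primal-dual pair for 'max c^T x s.t. A x <= b, x >= 0' is:
  Dual:  min b^T y  s.t.  A^T y >= c,  y >= 0.

So the dual LP is:
  minimize  4y1 + 8y2 + 41y3
  subject to:
    y1 + 4y3 >= 1
    y2 + 4y3 >= 4
    y1, y2, y3 >= 0

Solving the primal: x* = (2.25, 8).
  primal value c^T x* = 34.25.
Solving the dual: y* = (0, 3, 0.25).
  dual value b^T y* = 34.25.
Strong duality: c^T x* = b^T y*. Confirmed.

34.25


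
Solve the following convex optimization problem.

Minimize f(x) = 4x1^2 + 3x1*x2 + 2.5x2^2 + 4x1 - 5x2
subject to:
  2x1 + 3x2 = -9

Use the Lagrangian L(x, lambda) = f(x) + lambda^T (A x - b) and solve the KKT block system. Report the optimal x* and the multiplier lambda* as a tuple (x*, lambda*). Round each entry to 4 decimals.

Form the Lagrangian:
  L(x, lambda) = (1/2) x^T Q x + c^T x + lambda^T (A x - b)
Stationarity (grad_x L = 0): Q x + c + A^T lambda = 0.
Primal feasibility: A x = b.

This gives the KKT block system:
  [ Q   A^T ] [ x     ]   [-c ]
  [ A    0  ] [ lambda ] = [ b ]

Solving the linear system:
  x*      = (-1.3393, -2.1071)
  lambda* = (6.5179)
  f(x*)   = 31.9196

x* = (-1.3393, -2.1071), lambda* = (6.5179)


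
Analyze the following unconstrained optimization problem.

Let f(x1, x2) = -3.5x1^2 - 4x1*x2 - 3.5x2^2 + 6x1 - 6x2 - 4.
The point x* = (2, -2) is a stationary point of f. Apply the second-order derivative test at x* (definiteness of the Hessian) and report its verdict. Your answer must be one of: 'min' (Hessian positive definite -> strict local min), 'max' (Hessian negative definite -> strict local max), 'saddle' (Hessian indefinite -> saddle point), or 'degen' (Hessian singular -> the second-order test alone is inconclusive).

Compute the Hessian H = grad^2 f:
  H = [[-7, -4], [-4, -7]]
Verify stationarity: grad f(x*) = H x* + g = (0, 0).
Eigenvalues of H: -11, -3.
Both eigenvalues < 0, so H is negative definite -> x* is a strict local max.

max


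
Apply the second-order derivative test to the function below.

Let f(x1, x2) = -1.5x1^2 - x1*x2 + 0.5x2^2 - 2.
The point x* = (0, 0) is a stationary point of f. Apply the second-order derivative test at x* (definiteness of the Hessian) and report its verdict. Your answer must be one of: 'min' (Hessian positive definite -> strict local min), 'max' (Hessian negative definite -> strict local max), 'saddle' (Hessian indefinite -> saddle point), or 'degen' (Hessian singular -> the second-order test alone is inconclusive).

Compute the Hessian H = grad^2 f:
  H = [[-3, -1], [-1, 1]]
Verify stationarity: grad f(x*) = H x* + g = (0, 0).
Eigenvalues of H: -3.2361, 1.2361.
Eigenvalues have mixed signs, so H is indefinite -> x* is a saddle point.

saddle


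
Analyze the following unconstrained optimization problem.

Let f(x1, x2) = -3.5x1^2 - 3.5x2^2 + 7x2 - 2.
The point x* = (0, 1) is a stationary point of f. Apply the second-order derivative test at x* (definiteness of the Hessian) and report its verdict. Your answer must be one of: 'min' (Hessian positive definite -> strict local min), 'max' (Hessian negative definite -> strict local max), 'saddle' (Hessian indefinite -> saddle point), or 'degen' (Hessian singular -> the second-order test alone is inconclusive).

Compute the Hessian H = grad^2 f:
  H = [[-7, 0], [0, -7]]
Verify stationarity: grad f(x*) = H x* + g = (0, 0).
Eigenvalues of H: -7, -7.
Both eigenvalues < 0, so H is negative definite -> x* is a strict local max.

max


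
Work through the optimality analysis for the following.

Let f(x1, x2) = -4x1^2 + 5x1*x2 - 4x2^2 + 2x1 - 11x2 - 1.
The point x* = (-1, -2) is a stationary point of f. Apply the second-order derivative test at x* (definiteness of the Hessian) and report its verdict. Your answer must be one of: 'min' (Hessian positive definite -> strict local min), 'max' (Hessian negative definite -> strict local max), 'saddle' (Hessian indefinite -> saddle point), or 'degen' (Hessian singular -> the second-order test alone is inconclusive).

Compute the Hessian H = grad^2 f:
  H = [[-8, 5], [5, -8]]
Verify stationarity: grad f(x*) = H x* + g = (0, 0).
Eigenvalues of H: -13, -3.
Both eigenvalues < 0, so H is negative definite -> x* is a strict local max.

max


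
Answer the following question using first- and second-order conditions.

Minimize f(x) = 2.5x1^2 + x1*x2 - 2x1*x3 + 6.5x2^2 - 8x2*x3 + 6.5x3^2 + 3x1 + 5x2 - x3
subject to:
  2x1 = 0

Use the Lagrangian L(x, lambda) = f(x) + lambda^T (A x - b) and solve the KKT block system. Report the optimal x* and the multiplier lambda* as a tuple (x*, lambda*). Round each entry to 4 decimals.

Form the Lagrangian:
  L(x, lambda) = (1/2) x^T Q x + c^T x + lambda^T (A x - b)
Stationarity (grad_x L = 0): Q x + c + A^T lambda = 0.
Primal feasibility: A x = b.

This gives the KKT block system:
  [ Q   A^T ] [ x     ]   [-c ]
  [ A    0  ] [ lambda ] = [ b ]

Solving the linear system:
  x*      = (0, -0.5429, -0.2571)
  lambda* = (-1.4857)
  f(x*)   = -1.2286

x* = (0, -0.5429, -0.2571), lambda* = (-1.4857)


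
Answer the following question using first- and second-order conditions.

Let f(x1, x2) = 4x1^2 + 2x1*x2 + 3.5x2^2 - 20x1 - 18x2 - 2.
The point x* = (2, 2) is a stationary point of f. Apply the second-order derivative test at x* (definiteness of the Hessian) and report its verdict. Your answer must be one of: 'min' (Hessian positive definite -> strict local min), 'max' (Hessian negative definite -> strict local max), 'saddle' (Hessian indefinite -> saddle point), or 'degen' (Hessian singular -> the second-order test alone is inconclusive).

Compute the Hessian H = grad^2 f:
  H = [[8, 2], [2, 7]]
Verify stationarity: grad f(x*) = H x* + g = (0, 0).
Eigenvalues of H: 5.4384, 9.5616.
Both eigenvalues > 0, so H is positive definite -> x* is a strict local min.

min


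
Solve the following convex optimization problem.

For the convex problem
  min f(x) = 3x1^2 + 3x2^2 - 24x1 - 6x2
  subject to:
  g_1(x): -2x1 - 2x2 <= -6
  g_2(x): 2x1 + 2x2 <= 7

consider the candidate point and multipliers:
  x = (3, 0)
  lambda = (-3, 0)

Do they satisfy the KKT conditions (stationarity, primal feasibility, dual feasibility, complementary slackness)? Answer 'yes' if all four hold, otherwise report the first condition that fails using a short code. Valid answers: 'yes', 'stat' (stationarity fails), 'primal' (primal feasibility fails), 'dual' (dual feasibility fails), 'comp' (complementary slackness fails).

Gradient of f: grad f(x) = Q x + c = (-6, -6)
Constraint values g_i(x) = a_i^T x - b_i:
  g_1((3, 0)) = 0
  g_2((3, 0)) = -1
Stationarity residual: grad f(x) + sum_i lambda_i a_i = (0, 0)
  -> stationarity OK
Primal feasibility (all g_i <= 0): OK
Dual feasibility (all lambda_i >= 0): FAILS
Complementary slackness (lambda_i * g_i(x) = 0 for all i): OK

Verdict: the first failing condition is dual_feasibility -> dual.

dual


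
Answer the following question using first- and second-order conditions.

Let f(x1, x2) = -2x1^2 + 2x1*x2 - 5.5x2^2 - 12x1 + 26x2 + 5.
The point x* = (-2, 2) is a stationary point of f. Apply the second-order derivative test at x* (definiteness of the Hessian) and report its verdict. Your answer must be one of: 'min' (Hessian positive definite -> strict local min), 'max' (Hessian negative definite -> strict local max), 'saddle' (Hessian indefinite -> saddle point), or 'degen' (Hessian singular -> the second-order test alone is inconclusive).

Compute the Hessian H = grad^2 f:
  H = [[-4, 2], [2, -11]]
Verify stationarity: grad f(x*) = H x* + g = (0, 0).
Eigenvalues of H: -11.5311, -3.4689.
Both eigenvalues < 0, so H is negative definite -> x* is a strict local max.

max


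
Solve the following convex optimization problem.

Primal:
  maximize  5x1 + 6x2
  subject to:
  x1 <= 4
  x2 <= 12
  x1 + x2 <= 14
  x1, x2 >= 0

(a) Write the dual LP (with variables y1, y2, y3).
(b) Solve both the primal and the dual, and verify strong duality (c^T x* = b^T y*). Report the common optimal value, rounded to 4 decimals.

The standard primal-dual pair for 'max c^T x s.t. A x <= b, x >= 0' is:
  Dual:  min b^T y  s.t.  A^T y >= c,  y >= 0.

So the dual LP is:
  minimize  4y1 + 12y2 + 14y3
  subject to:
    y1 + y3 >= 5
    y2 + y3 >= 6
    y1, y2, y3 >= 0

Solving the primal: x* = (2, 12).
  primal value c^T x* = 82.
Solving the dual: y* = (0, 1, 5).
  dual value b^T y* = 82.
Strong duality: c^T x* = b^T y*. Confirmed.

82


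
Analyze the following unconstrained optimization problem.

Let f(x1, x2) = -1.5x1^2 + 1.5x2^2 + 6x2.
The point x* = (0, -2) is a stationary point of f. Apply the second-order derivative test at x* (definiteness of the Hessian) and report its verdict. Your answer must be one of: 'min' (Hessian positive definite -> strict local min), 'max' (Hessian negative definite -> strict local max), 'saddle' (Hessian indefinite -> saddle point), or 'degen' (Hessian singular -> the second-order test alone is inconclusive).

Compute the Hessian H = grad^2 f:
  H = [[-3, 0], [0, 3]]
Verify stationarity: grad f(x*) = H x* + g = (0, 0).
Eigenvalues of H: -3, 3.
Eigenvalues have mixed signs, so H is indefinite -> x* is a saddle point.

saddle


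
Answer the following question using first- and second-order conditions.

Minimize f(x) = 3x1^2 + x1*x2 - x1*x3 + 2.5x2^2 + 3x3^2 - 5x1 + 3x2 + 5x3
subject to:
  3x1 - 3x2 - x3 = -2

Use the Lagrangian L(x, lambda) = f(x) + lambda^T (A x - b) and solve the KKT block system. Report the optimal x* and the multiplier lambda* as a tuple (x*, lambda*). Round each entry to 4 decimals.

Form the Lagrangian:
  L(x, lambda) = (1/2) x^T Q x + c^T x + lambda^T (A x - b)
Stationarity (grad_x L = 0): Q x + c + A^T lambda = 0.
Primal feasibility: A x = b.

This gives the KKT block system:
  [ Q   A^T ] [ x     ]   [-c ]
  [ A    0  ] [ lambda ] = [ b ]

Solving the linear system:
  x*      = (-0.2857, 0.5714, -0.5714)
  lambda* = (1.8571)
  f(x*)   = 2

x* = (-0.2857, 0.5714, -0.5714), lambda* = (1.8571)


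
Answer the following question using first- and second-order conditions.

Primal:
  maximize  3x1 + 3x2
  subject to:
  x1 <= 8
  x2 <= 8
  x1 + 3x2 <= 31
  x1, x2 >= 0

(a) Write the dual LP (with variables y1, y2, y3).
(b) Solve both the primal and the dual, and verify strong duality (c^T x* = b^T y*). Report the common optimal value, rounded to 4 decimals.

The standard primal-dual pair for 'max c^T x s.t. A x <= b, x >= 0' is:
  Dual:  min b^T y  s.t.  A^T y >= c,  y >= 0.

So the dual LP is:
  minimize  8y1 + 8y2 + 31y3
  subject to:
    y1 + y3 >= 3
    y2 + 3y3 >= 3
    y1, y2, y3 >= 0

Solving the primal: x* = (8, 7.6667).
  primal value c^T x* = 47.
Solving the dual: y* = (2, 0, 1).
  dual value b^T y* = 47.
Strong duality: c^T x* = b^T y*. Confirmed.

47


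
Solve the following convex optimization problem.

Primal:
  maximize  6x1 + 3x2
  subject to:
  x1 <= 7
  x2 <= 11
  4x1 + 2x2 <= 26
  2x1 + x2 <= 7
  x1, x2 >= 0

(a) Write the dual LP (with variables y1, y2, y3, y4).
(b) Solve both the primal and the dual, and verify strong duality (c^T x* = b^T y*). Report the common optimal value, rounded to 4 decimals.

The standard primal-dual pair for 'max c^T x s.t. A x <= b, x >= 0' is:
  Dual:  min b^T y  s.t.  A^T y >= c,  y >= 0.

So the dual LP is:
  minimize  7y1 + 11y2 + 26y3 + 7y4
  subject to:
    y1 + 4y3 + 2y4 >= 6
    y2 + 2y3 + y4 >= 3
    y1, y2, y3, y4 >= 0

Solving the primal: x* = (3.5, 0).
  primal value c^T x* = 21.
Solving the dual: y* = (0, 0, 0, 3).
  dual value b^T y* = 21.
Strong duality: c^T x* = b^T y*. Confirmed.

21


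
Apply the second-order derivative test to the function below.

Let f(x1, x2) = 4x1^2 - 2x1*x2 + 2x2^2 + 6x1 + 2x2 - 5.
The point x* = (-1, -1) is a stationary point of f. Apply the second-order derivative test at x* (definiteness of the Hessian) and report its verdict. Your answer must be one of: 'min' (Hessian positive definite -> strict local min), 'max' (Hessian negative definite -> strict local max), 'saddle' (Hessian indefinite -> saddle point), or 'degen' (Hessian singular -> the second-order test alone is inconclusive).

Compute the Hessian H = grad^2 f:
  H = [[8, -2], [-2, 4]]
Verify stationarity: grad f(x*) = H x* + g = (0, 0).
Eigenvalues of H: 3.1716, 8.8284.
Both eigenvalues > 0, so H is positive definite -> x* is a strict local min.

min


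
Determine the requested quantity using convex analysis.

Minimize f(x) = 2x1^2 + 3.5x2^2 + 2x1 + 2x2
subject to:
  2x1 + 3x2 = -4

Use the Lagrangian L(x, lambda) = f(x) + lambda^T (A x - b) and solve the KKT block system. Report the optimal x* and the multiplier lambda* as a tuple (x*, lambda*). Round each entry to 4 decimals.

Form the Lagrangian:
  L(x, lambda) = (1/2) x^T Q x + c^T x + lambda^T (A x - b)
Stationarity (grad_x L = 0): Q x + c + A^T lambda = 0.
Primal feasibility: A x = b.

This gives the KKT block system:
  [ Q   A^T ] [ x     ]   [-c ]
  [ A    0  ] [ lambda ] = [ b ]

Solving the linear system:
  x*      = (-0.9688, -0.6875)
  lambda* = (0.9375)
  f(x*)   = 0.2188

x* = (-0.9688, -0.6875), lambda* = (0.9375)


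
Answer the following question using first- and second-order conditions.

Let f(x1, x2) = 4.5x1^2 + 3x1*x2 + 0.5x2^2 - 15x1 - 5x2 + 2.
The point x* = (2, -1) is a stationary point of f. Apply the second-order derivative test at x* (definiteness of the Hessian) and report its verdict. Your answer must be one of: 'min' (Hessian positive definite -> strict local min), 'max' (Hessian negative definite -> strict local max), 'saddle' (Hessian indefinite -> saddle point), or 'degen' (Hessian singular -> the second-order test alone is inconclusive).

Compute the Hessian H = grad^2 f:
  H = [[9, 3], [3, 1]]
Verify stationarity: grad f(x*) = H x* + g = (0, 0).
Eigenvalues of H: 0, 10.
H has a zero eigenvalue (singular; positive semidefinite but not definite), so H is neither positive definite, negative definite, nor indefinite. The second-order test alone is inconclusive -> degen.
(Indeed, f is constant along the null direction of H through x*, so x* is not a strict local extremum.)

degen
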